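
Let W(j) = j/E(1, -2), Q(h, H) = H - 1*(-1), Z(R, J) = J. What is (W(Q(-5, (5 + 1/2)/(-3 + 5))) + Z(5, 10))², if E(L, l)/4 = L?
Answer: 30625/256 ≈ 119.63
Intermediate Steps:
E(L, l) = 4*L
Q(h, H) = 1 + H (Q(h, H) = H + 1 = 1 + H)
W(j) = j/4 (W(j) = j/((4*1)) = j/4)
(W(Q(-5, (5 + 1/2)/(-3 + 5))) + Z(5, 10))² = ((1 + (5 + 1/2)/(-3 + 5))/4 + 10)² = ((1 + (5 + ½)/2)/4 + 10)² = ((1 + (11/2)*(½))/4 + 10)² = ((1 + 11/4)/4 + 10)² = ((¼)*(15/4) + 10)² = (15/16 + 10)² = (175/16)² = 30625/256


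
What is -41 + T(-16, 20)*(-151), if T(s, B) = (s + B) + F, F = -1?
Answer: -494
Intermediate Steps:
T(s, B) = -1 + B + s (T(s, B) = (s + B) - 1 = (B + s) - 1 = -1 + B + s)
-41 + T(-16, 20)*(-151) = -41 + (-1 + 20 - 16)*(-151) = -41 + 3*(-151) = -41 - 453 = -494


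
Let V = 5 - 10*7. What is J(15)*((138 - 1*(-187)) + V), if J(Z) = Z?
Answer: 3900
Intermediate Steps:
V = -65 (V = 5 - 70 = -65)
J(15)*((138 - 1*(-187)) + V) = 15*((138 - 1*(-187)) - 65) = 15*((138 + 187) - 65) = 15*(325 - 65) = 15*260 = 3900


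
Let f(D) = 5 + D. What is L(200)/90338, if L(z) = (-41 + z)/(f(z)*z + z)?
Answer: 159/3721925600 ≈ 4.2720e-8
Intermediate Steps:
L(z) = (-41 + z)/(z + z*(5 + z)) (L(z) = (-41 + z)/((5 + z)*z + z) = (-41 + z)/(z*(5 + z) + z) = (-41 + z)/(z + z*(5 + z)))
L(200)/90338 = ((-41 + 200)/(200*(6 + 200)))/90338 = ((1/200)*159/206)*(1/90338) = ((1/200)*(1/206)*159)*(1/90338) = (159/41200)*(1/90338) = 159/3721925600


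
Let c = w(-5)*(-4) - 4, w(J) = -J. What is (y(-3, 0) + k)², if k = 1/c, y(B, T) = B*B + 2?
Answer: 69169/576 ≈ 120.09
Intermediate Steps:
c = -24 (c = -1*(-5)*(-4) - 4 = 5*(-4) - 4 = -20 - 4 = -24)
y(B, T) = 2 + B² (y(B, T) = B² + 2 = 2 + B²)
k = -1/24 (k = 1/(-24) = -1/24 ≈ -0.041667)
(y(-3, 0) + k)² = ((2 + (-3)²) - 1/24)² = ((2 + 9) - 1/24)² = (11 - 1/24)² = (263/24)² = 69169/576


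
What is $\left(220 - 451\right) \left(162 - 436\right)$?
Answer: $63294$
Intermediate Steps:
$\left(220 - 451\right) \left(162 - 436\right) = \left(-231\right) \left(-274\right) = 63294$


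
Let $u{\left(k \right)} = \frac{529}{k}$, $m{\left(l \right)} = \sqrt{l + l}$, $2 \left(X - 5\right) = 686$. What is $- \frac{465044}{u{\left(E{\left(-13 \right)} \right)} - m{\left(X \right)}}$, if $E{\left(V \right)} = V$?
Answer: $\frac{3198107588}{162217} - \frac{157184872 \sqrt{174}}{162217} \approx 6933.3$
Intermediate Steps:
$X = 348$ ($X = 5 + \frac{1}{2} \cdot 686 = 5 + 343 = 348$)
$m{\left(l \right)} = \sqrt{2} \sqrt{l}$ ($m{\left(l \right)} = \sqrt{2 l} = \sqrt{2} \sqrt{l}$)
$- \frac{465044}{u{\left(E{\left(-13 \right)} \right)} - m{\left(X \right)}} = - \frac{465044}{\frac{529}{-13} - \sqrt{2} \sqrt{348}} = - \frac{465044}{529 \left(- \frac{1}{13}\right) - \sqrt{2} \cdot 2 \sqrt{87}} = - \frac{465044}{- \frac{529}{13} - 2 \sqrt{174}}$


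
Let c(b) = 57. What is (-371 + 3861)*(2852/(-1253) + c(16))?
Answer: 239305810/1253 ≈ 1.9099e+5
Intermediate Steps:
(-371 + 3861)*(2852/(-1253) + c(16)) = (-371 + 3861)*(2852/(-1253) + 57) = 3490*(2852*(-1/1253) + 57) = 3490*(-2852/1253 + 57) = 3490*(68569/1253) = 239305810/1253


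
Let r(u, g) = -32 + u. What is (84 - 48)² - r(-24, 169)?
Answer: 1352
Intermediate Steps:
(84 - 48)² - r(-24, 169) = (84 - 48)² - (-32 - 24) = 36² - 1*(-56) = 1296 + 56 = 1352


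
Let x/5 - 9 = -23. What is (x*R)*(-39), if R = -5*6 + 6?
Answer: -65520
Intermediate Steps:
x = -70 (x = 45 + 5*(-23) = 45 - 115 = -70)
R = -24 (R = -30 + 6 = -24)
(x*R)*(-39) = -70*(-24)*(-39) = 1680*(-39) = -65520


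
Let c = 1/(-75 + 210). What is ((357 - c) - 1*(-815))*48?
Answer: 2531504/45 ≈ 56256.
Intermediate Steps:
c = 1/135 ≈ 0.0074074
((357 - c) - 1*(-815))*48 = ((357 - 1*1/135) - 1*(-815))*48 = ((357 - 1/135) + 815)*48 = (48194/135 + 815)*48 = (158219/135)*48 = 2531504/45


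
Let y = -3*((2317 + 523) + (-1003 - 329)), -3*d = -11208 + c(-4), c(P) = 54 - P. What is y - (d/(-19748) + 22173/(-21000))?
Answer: -468905767399/103677000 ≈ -4522.8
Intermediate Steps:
d = 11150/3 (d = -(-11208 + (54 - 1*(-4)))/3 = -(-11208 + (54 + 4))/3 = -(-11208 + 58)/3 = -⅓*(-11150) = 11150/3 ≈ 3716.7)
y = -4524 (y = -3*(2840 - 1332) = -3*1508 = -4524)
y - (d/(-19748) + 22173/(-21000)) = -4524 - ((11150/3)/(-19748) + 22173/(-21000)) = -4524 - ((11150/3)*(-1/19748) + 22173*(-1/21000)) = -4524 - (-5575/29622 - 7391/7000) = -4524 - 1*(-128980601/103677000) = -4524 + 128980601/103677000 = -468905767399/103677000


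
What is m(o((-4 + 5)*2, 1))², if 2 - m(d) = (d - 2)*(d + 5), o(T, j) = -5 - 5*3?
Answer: 107584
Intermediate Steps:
o(T, j) = -20 (o(T, j) = -5 - 15 = -20)
m(d) = 2 - (-2 + d)*(5 + d) (m(d) = 2 - (d - 2)*(d + 5) = 2 - (-2 + d)*(5 + d))
m(o((-4 + 5)*2, 1))² = (12 - 1*(-20)² - 3*(-20))² = (12 - 1*400 + 60)² = (12 - 400 + 60)² = (-328)² = 107584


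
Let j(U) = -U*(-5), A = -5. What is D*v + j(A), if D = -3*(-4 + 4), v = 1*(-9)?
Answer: -25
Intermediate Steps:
j(U) = 5*U
v = -9
D = 0 (D = -3*0 = 0)
D*v + j(A) = 0*(-9) + 5*(-5) = 0 - 25 = -25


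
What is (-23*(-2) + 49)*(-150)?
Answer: -14250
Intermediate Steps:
(-23*(-2) + 49)*(-150) = (46 + 49)*(-150) = 95*(-150) = -14250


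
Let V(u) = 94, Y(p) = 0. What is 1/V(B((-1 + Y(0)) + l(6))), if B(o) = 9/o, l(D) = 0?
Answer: 1/94 ≈ 0.010638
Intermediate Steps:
1/V(B((-1 + Y(0)) + l(6))) = 1/94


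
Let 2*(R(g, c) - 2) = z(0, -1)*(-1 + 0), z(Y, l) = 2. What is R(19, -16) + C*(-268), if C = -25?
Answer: 6701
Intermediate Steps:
R(g, c) = 1 (R(g, c) = 2 + (2*(-1 + 0))/2 = 2 + (2*(-1))/2 = 2 + (½)*(-2) = 2 - 1 = 1)
R(19, -16) + C*(-268) = 1 - 25*(-268) = 1 + 6700 = 6701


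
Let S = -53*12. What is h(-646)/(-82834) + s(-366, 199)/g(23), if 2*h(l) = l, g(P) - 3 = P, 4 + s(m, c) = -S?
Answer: 26179743/1076842 ≈ 24.312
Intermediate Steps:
S = -636
s(m, c) = 632 (s(m, c) = -4 - 1*(-636) = -4 + 636 = 632)
g(P) = 3 + P
h(l) = l/2
h(-646)/(-82834) + s(-366, 199)/g(23) = ((1/2)*(-646))/(-82834) + 632/(3 + 23) = -323*(-1/82834) + 632/26 = 323/82834 + 632*(1/26) = 323/82834 + 316/13 = 26179743/1076842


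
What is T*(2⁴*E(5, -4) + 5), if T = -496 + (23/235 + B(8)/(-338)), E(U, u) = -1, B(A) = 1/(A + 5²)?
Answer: 1299853933/238290 ≈ 5454.9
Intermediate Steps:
B(A) = 1/(25 + A) (B(A) = 1/(A + 25) = 1/(25 + A))
T = -1299853933/2621190 (T = -496 + (23/235 + 1/((25 + 8)*(-338))) = -496 + (23*(1/235) - 1/338/33) = -496 + (23/235 + (1/33)*(-1/338)) = -496 + (23/235 - 1/11154) = -496 + 256307/2621190 = -1299853933/2621190 ≈ -495.90)
T*(2⁴*E(5, -4) + 5) = -1299853933*(2⁴*(-1) + 5)/2621190 = -1299853933*(16*(-1) + 5)/2621190 = -1299853933*(-16 + 5)/2621190 = -1299853933/2621190*(-11) = 1299853933/238290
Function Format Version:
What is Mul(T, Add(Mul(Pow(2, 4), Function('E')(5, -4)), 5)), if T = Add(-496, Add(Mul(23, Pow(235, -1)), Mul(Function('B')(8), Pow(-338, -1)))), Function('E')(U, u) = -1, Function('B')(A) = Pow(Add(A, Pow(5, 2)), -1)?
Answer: Rational(1299853933, 238290) ≈ 5454.9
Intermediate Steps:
Function('B')(A) = Pow(Add(25, A), -1) (Function('B')(A) = Pow(Add(A, 25), -1) = Pow(Add(25, A), -1))
T = Rational(-1299853933, 2621190) (T = Add(-496, Add(Mul(23, Pow(235, -1)), Mul(Pow(Add(25, 8), -1), Pow(-338, -1)))) = Add(-496, Add(Mul(23, Rational(1, 235)), Mul(Pow(33, -1), Rational(-1, 338)))) = Add(-496, Add(Rational(23, 235), Mul(Rational(1, 33), Rational(-1, 338)))) = Add(-496, Add(Rational(23, 235), Rational(-1, 11154))) = Add(-496, Rational(256307, 2621190)) = Rational(-1299853933, 2621190) ≈ -495.90)
Mul(T, Add(Mul(Pow(2, 4), Function('E')(5, -4)), 5)) = Mul(Rational(-1299853933, 2621190), Add(Mul(Pow(2, 4), -1), 5)) = Mul(Rational(-1299853933, 2621190), Add(Mul(16, -1), 5)) = Mul(Rational(-1299853933, 2621190), Add(-16, 5)) = Mul(Rational(-1299853933, 2621190), -11) = Rational(1299853933, 238290)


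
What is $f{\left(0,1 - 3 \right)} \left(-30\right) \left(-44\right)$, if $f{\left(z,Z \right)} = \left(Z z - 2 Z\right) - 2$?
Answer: $2640$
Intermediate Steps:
$f{\left(z,Z \right)} = -2 - 2 Z + Z z$ ($f{\left(z,Z \right)} = \left(- 2 Z + Z z\right) - 2 = -2 - 2 Z + Z z$)
$f{\left(0,1 - 3 \right)} \left(-30\right) \left(-44\right) = \left(-2 - 2 \left(1 - 3\right) + \left(1 - 3\right) 0\right) \left(-30\right) \left(-44\right) = \left(-2 - -4 - 0\right) \left(-30\right) \left(-44\right) = \left(-2 + 4 + 0\right) \left(-30\right) \left(-44\right) = 2 \left(-30\right) \left(-44\right) = \left(-60\right) \left(-44\right) = 2640$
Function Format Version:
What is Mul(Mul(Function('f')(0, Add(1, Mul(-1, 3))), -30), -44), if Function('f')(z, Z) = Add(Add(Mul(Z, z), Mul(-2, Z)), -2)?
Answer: 2640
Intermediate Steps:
Function('f')(z, Z) = Add(-2, Mul(-2, Z), Mul(Z, z)) (Function('f')(z, Z) = Add(Add(Mul(-2, Z), Mul(Z, z)), -2) = Add(-2, Mul(-2, Z), Mul(Z, z)))
Mul(Mul(Function('f')(0, Add(1, Mul(-1, 3))), -30), -44) = Mul(Mul(Add(-2, Mul(-2, Add(1, Mul(-1, 3))), Mul(Add(1, Mul(-1, 3)), 0)), -30), -44) = Mul(Mul(Add(-2, Mul(-2, Add(1, -3)), Mul(Add(1, -3), 0)), -30), -44) = Mul(Mul(Add(-2, Mul(-2, -2), Mul(-2, 0)), -30), -44) = Mul(Mul(Add(-2, 4, 0), -30), -44) = Mul(Mul(2, -30), -44) = Mul(-60, -44) = 2640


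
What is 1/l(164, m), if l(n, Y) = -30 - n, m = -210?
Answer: -1/194 ≈ -0.0051546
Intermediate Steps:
1/l(164, m) = 1/(-30 - 1*164) = 1/(-30 - 164) = 1/(-194) = -1/194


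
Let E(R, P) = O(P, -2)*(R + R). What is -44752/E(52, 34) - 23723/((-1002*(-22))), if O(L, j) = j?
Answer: 61348669/286572 ≈ 214.08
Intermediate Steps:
E(R, P) = -4*R (E(R, P) = -2*(R + R) = -4*R)
-44752/E(52, 34) - 23723/((-1002*(-22))) = -44752/((-4*52)) - 23723/((-1002*(-22))) = -44752/(-208) - 23723/22044 = -44752*(-1/208) - 23723*1/22044 = 2797/13 - 23723/22044 = 61348669/286572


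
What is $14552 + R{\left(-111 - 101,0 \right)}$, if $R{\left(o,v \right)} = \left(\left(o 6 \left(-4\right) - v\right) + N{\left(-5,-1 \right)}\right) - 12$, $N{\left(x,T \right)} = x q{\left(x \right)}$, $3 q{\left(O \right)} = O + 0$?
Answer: $\frac{58909}{3} \approx 19636.0$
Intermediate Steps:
$q{\left(O \right)} = \frac{O}{3}$ ($q{\left(O \right)} = \frac{O + 0}{3} = \frac{O}{3}$)
$N{\left(x,T \right)} = \frac{x^{2}}{3}$ ($N{\left(x,T \right)} = x \frac{x}{3} = \frac{x^{2}}{3}$)
$R{\left(o,v \right)} = - \frac{11}{3} - v - 24 o$ ($R{\left(o,v \right)} = \left(\left(o 6 \left(-4\right) - v\right) + \frac{\left(-5\right)^{2}}{3}\right) - 12 = \left(\left(6 o \left(-4\right) - v\right) + \frac{1}{3} \cdot 25\right) - 12 = \left(\left(- 24 o - v\right) + \frac{25}{3}\right) - 12 = \left(\left(- v - 24 o\right) + \frac{25}{3}\right) - 12 = \left(\frac{25}{3} - v - 24 o\right) - 12 = - \frac{11}{3} - v - 24 o$)
$14552 + R{\left(-111 - 101,0 \right)} = 14552 - \left(\frac{11}{3} + 24 \left(-111 - 101\right)\right) = 14552 - - \frac{15253}{3} = 14552 + \left(- \frac{11}{3} + 0 + 5088\right) = 14552 + \frac{15253}{3} = \frac{58909}{3}$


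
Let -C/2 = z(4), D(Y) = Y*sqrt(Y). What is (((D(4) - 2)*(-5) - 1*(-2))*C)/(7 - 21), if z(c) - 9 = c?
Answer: -52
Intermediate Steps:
z(c) = 9 + c
D(Y) = Y**(3/2)
C = -26 (C = -2*(9 + 4) = -2*13 = -26)
(((D(4) - 2)*(-5) - 1*(-2))*C)/(7 - 21) = (((4**(3/2) - 2)*(-5) - 1*(-2))*(-26))/(7 - 21) = (((8 - 2)*(-5) + 2)*(-26))/(-14) = ((6*(-5) + 2)*(-26))*(-1/14) = ((-30 + 2)*(-26))*(-1/14) = -28*(-26)*(-1/14) = 728*(-1/14) = -52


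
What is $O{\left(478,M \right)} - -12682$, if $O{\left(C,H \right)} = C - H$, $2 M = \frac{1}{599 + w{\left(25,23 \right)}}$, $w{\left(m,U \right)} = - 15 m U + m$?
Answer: $\frac{210586321}{16002} \approx 13160.0$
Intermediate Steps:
$w{\left(m,U \right)} = m - 15 U m$ ($w{\left(m,U \right)} = - 15 U m + m = m - 15 U m$)
$M = - \frac{1}{16002}$ ($M = \frac{1}{2 \left(599 + 25 \left(1 - 345\right)\right)} = \frac{1}{2 \left(599 + 25 \left(-344\right)\right)} = \frac{1}{2 \left(599 - 8600\right)} = \frac{1}{2 \left(-8001\right)} = \frac{1}{2} \left(- \frac{1}{8001}\right) = - \frac{1}{16002} \approx -6.2492 \cdot 10^{-5}$)
$O{\left(478,M \right)} - -12682 = \left(478 - - \frac{1}{16002}\right) - -12682 = \left(478 + \frac{1}{16002}\right) + 12682 = \frac{7648957}{16002} + 12682 = \frac{210586321}{16002}$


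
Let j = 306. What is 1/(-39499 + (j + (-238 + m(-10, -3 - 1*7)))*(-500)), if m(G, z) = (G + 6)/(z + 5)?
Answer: -1/73899 ≈ -1.3532e-5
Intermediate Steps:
m(G, z) = (6 + G)/(5 + z)
1/(-39499 + (j + (-238 + m(-10, -3 - 1*7)))*(-500)) = 1/(-39499 + (306 + (-238 + (6 - 10)/(5 + (-3 - 1*7))))*(-500)) = 1/(-39499 + (306 + (-238 - 4/(5 + (-3 - 7))))*(-500)) = 1/(-39499 + (306 + (-238 - 4/(5 - 10)))*(-500)) = 1/(-39499 + (306 + (-238 - 4/(-5)))*(-500)) = 1/(-39499 + (306 + (-238 - ⅕*(-4)))*(-500)) = 1/(-39499 + (306 + (-238 + ⅘))*(-500)) = 1/(-39499 + (306 - 1186/5)*(-500)) = 1/(-39499 + (344/5)*(-500)) = 1/(-39499 - 34400) = 1/(-73899) = -1/73899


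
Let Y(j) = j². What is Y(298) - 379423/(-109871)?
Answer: 573962571/6463 ≈ 88808.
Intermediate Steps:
Y(298) - 379423/(-109871) = 298² - 379423/(-109871) = 88804 - 379423*(-1)/109871 = 88804 - 1*(-22319/6463) = 88804 + 22319/6463 = 573962571/6463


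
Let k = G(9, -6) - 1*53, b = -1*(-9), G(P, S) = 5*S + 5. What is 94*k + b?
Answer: -7323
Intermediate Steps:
G(P, S) = 5 + 5*S
b = 9
k = -78 (k = (5 + 5*(-6)) - 1*53 = (5 - 30) - 53 = -25 - 53 = -78)
94*k + b = 94*(-78) + 9 = -7332 + 9 = -7323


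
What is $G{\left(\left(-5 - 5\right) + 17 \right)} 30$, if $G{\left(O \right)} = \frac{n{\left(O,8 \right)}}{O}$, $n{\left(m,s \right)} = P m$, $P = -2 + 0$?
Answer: $-60$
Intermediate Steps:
$P = -2$
$n{\left(m,s \right)} = - 2 m$
$G{\left(O \right)} = -2$ ($G{\left(O \right)} = \frac{\left(-2\right) O}{O} = -2$)
$G{\left(\left(-5 - 5\right) + 17 \right)} 30 = \left(-2\right) 30 = -60$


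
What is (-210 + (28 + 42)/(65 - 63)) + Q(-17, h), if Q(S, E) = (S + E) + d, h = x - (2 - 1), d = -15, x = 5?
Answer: -203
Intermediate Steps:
h = 4 (h = 5 - (2 - 1) = 5 - 1*1 = 5 - 1 = 4)
Q(S, E) = -15 + E + S (Q(S, E) = (S + E) - 15 = (E + S) - 15 = -15 + E + S)
(-210 + (28 + 42)/(65 - 63)) + Q(-17, h) = (-210 + (28 + 42)/(65 - 63)) + (-15 + 4 - 17) = (-210 + 70/2) - 28 = (-210 + 70*(½)) - 28 = (-210 + 35) - 28 = -175 - 28 = -203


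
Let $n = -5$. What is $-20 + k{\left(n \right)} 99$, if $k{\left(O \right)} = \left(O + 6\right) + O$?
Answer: $-416$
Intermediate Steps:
$k{\left(O \right)} = 6 + 2 O$ ($k{\left(O \right)} = \left(6 + O\right) + O = 6 + 2 O$)
$-20 + k{\left(n \right)} 99 = -20 + \left(6 + 2 \left(-5\right)\right) 99 = -20 + \left(6 - 10\right) 99 = -20 - 396 = -416$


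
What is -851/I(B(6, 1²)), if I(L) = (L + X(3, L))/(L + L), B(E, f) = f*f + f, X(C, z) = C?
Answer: -3404/5 ≈ -680.80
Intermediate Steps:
B(E, f) = f + f² (B(E, f) = f² + f = f + f²)
I(L) = (3 + L)/(2*L) (I(L) = (L + 3)/(L + L) = (3 + L)/((2*L)) = (3 + L)*(1/(2*L)) = (3 + L)/(2*L))
-851/I(B(6, 1²)) = -851*2*(1 + 1²)/(3 + 1²*(1 + 1²)) = -851*2*(1 + 1)/(3 + 1*(1 + 1)) = -851*4/(3 + 1*2) = -851*4/(3 + 2) = -851/((½)*(½)*5) = -851/5/4 = -851*⅘ = -3404/5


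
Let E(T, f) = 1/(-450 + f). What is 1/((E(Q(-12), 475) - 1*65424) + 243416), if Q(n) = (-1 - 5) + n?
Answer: 25/4449801 ≈ 5.6182e-6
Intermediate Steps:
Q(n) = -6 + n
1/((E(Q(-12), 475) - 1*65424) + 243416) = 1/((1/(-450 + 475) - 1*65424) + 243416) = 1/((1/25 - 65424) + 243416) = 1/(-1635599/25 + 243416) = 1/(4449801/25) = 25/4449801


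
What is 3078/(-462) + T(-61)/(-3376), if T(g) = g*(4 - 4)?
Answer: -513/77 ≈ -6.6623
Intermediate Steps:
T(g) = 0 (T(g) = g*0 = 0)
3078/(-462) + T(-61)/(-3376) = 3078/(-462) + 0/(-3376) = 3078*(-1/462) + 0*(-1/3376) = -513/77 + 0 = -513/77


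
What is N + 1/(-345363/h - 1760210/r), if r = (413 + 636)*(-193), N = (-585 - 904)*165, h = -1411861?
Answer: -627747739755877708/2555093007701 ≈ -2.4569e+5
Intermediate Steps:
N = -245685 (N = -1489*165 = -245685)
r = -202457 (r = 1049*(-193) = -202457)
N + 1/(-345363/h - 1760210/r) = -245685 + 1/(-345363/(-1411861) - 1760210/(-202457)) = -245685 + 1/(-345363*(-1/1411861) - 1760210*(-1/202457)) = -245685 + 1/(345363/1411861 + 1760210/202457) = -245685 + 1/(2555093007701/285841142477) = -245685 + 285841142477/2555093007701 = -627747739755877708/2555093007701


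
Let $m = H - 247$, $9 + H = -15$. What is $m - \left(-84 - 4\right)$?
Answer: $-183$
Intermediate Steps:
$H = -24$ ($H = -9 - 15 = -24$)
$m = -271$ ($m = -24 - 247 = -271$)
$m - \left(-84 - 4\right) = -271 - \left(-84 - 4\right) = -271 - -88 = -271 + 88 = -183$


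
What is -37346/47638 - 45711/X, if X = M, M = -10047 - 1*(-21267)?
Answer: -432767123/89083060 ≈ -4.8580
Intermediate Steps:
M = 11220 (M = -10047 + 21267 = 11220)
X = 11220
-37346/47638 - 45711/X = -37346/47638 - 45711/11220 = -37346*1/47638 - 45711*1/11220 = -18673/23819 - 15237/3740 = -432767123/89083060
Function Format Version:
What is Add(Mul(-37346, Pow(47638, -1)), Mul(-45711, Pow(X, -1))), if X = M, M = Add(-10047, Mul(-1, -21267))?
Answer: Rational(-432767123, 89083060) ≈ -4.8580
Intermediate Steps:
M = 11220 (M = Add(-10047, 21267) = 11220)
X = 11220
Add(Mul(-37346, Pow(47638, -1)), Mul(-45711, Pow(X, -1))) = Add(Mul(-37346, Pow(47638, -1)), Mul(-45711, Pow(11220, -1))) = Add(Mul(-37346, Rational(1, 47638)), Mul(-45711, Rational(1, 11220))) = Add(Rational(-18673, 23819), Rational(-15237, 3740)) = Rational(-432767123, 89083060)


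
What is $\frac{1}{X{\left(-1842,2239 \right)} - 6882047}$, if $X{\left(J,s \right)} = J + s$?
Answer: $- \frac{1}{6881650} \approx -1.4531 \cdot 10^{-7}$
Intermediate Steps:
$\frac{1}{X{\left(-1842,2239 \right)} - 6882047} = \frac{1}{\left(-1842 + 2239\right) - 6882047} = \frac{1}{397 - 6882047} = \frac{1}{-6881650} = - \frac{1}{6881650}$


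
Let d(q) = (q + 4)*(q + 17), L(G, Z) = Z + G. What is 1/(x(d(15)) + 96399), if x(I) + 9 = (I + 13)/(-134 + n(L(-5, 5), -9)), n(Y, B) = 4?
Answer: 130/12530079 ≈ 1.0375e-5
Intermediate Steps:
L(G, Z) = G + Z
d(q) = (4 + q)*(17 + q)
x(I) = -91/10 - I/130 (x(I) = -9 + (I + 13)/(-134 + 4) = -9 + (13 + I)/(-130) = -9 + (13 + I)*(-1/130) = -9 + (-⅒ - I/130) = -91/10 - I/130)
1/(x(d(15)) + 96399) = 1/((-91/10 - (68 + 15² + 21*15)/130) + 96399) = 1/((-91/10 - (68 + 225 + 315)/130) + 96399) = 1/((-91/10 - 1/130*608) + 96399) = 1/((-91/10 - 304/65) + 96399) = 1/(-1791/130 + 96399) = 1/(12530079/130) = 130/12530079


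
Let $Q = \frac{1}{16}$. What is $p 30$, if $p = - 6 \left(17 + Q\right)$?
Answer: $- \frac{12285}{4} \approx -3071.3$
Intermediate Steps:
$Q = \frac{1}{16} \approx 0.0625$
$p = - \frac{819}{8}$ ($p = - 6 \left(17 + \frac{1}{16}\right) = \left(-6\right) \frac{273}{16} = - \frac{819}{8} \approx -102.38$)
$p 30 = \left(- \frac{819}{8}\right) 30 = - \frac{12285}{4}$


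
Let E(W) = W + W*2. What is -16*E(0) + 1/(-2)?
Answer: -½ ≈ -0.50000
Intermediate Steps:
E(W) = 3*W (E(W) = W + 2*W = 3*W)
-16*E(0) + 1/(-2) = -48*0 + 1/(-2) = -16*0 - ½ = 0 - ½ = -½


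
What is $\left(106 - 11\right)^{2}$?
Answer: $9025$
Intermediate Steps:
$\left(106 - 11\right)^{2} = 95^{2} = 9025$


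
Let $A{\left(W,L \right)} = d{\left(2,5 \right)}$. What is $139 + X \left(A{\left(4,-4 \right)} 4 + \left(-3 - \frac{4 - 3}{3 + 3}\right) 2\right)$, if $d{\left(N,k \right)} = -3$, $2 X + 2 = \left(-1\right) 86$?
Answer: $\frac{2837}{3} \approx 945.67$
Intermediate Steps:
$X = -44$ ($X = -1 + \frac{\left(-1\right) 86}{2} = -1 + \frac{1}{2} \left(-86\right) = -1 - 43 = -44$)
$A{\left(W,L \right)} = -3$
$139 + X \left(A{\left(4,-4 \right)} 4 + \left(-3 - \frac{4 - 3}{3 + 3}\right) 2\right) = 139 - 44 \left(\left(-3\right) 4 + \left(-3 - \frac{4 - 3}{3 + 3}\right) 2\right) = 139 - 44 \left(-12 + \left(-3 - 1 \cdot \frac{1}{6}\right) 2\right) = 139 - 44 \left(-12 + \left(-3 - \frac{1}{6}\right) 2\right) = 139 - 44 \left(-12 - \frac{19}{3}\right) = 139 - - \frac{2420}{3} = 139 + \frac{2420}{3} = \frac{2837}{3}$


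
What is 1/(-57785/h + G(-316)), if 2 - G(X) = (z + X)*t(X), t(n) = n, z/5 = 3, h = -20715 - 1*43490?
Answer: -12841/1221347317 ≈ -1.0514e-5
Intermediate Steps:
h = -64205 (h = -20715 - 43490 = -64205)
z = 15 (z = 5*3 = 15)
G(X) = 2 - X*(15 + X) (G(X) = 2 - (15 + X)*X = 2 - X*(15 + X))
1/(-57785/h + G(-316)) = 1/(-57785/(-64205) + (2 - 1*(-316)**2 - 15*(-316))) = 1/(-57785*(-1/64205) + (2 - 1*99856 + 4740)) = 1/(11557/12841 + (2 - 99856 + 4740)) = 1/(11557/12841 - 95114) = 1/(-1221347317/12841) = -12841/1221347317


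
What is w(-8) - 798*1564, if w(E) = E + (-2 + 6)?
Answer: -1248076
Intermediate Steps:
w(E) = 4 + E (w(E) = E + 4 = 4 + E)
w(-8) - 798*1564 = (4 - 8) - 798*1564 = -4 - 1248072 = -1248076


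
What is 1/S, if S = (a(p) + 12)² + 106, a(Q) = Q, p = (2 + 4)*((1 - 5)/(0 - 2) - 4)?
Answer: 1/106 ≈ 0.0094340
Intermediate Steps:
p = -12 (p = 6*(-4/(-2) - 4) = 6*(-4*(-½) - 4) = 6*(2 - 4) = 6*(-2) = -12)
S = 106 (S = (-12 + 12)² + 106 = 0² + 106 = 0 + 106 = 106)
1/S = 1/106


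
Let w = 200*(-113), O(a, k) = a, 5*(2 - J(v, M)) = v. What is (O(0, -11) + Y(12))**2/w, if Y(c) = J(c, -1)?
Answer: -1/141250 ≈ -7.0796e-6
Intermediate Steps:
J(v, M) = 2 - v/5
Y(c) = 2 - c/5
w = -22600
(O(0, -11) + Y(12))**2/w = (0 + (2 - 1/5*12))**2/(-22600) = (0 + (2 - 12/5))**2*(-1/22600) = (0 - 2/5)**2*(-1/22600) = (-2/5)**2*(-1/22600) = (4/25)*(-1/22600) = -1/141250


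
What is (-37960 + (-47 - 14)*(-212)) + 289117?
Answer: 264089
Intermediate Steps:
(-37960 + (-47 - 14)*(-212)) + 289117 = (-37960 - 61*(-212)) + 289117 = (-37960 + 12932) + 289117 = -25028 + 289117 = 264089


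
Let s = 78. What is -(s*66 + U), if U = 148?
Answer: -5296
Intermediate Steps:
-(s*66 + U) = -(78*66 + 148) = -(5148 + 148) = -1*5296 = -5296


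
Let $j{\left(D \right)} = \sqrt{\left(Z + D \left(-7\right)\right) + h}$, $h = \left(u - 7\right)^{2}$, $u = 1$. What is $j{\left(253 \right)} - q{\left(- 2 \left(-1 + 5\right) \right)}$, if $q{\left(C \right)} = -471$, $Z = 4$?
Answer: $471 + i \sqrt{1731} \approx 471.0 + 41.605 i$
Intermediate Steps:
$h = 36$ ($h = \left(1 - 7\right)^{2} = \left(-6\right)^{2} = 36$)
$j{\left(D \right)} = \sqrt{40 - 7 D}$ ($j{\left(D \right)} = \sqrt{\left(4 + D \left(-7\right)\right) + 36} = \sqrt{\left(4 - 7 D\right) + 36} = \sqrt{40 - 7 D}$)
$j{\left(253 \right)} - q{\left(- 2 \left(-1 + 5\right) \right)} = \sqrt{40 - 1771} - -471 = \sqrt{40 - 1771} + 471 = \sqrt{-1731} + 471 = i \sqrt{1731} + 471 = 471 + i \sqrt{1731}$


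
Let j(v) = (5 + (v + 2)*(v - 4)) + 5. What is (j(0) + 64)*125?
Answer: 8250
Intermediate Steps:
j(v) = 10 + (-4 + v)*(2 + v) (j(v) = (5 + (2 + v)*(-4 + v)) + 5 = (5 + (-4 + v)*(2 + v)) + 5 = 10 + (-4 + v)*(2 + v))
(j(0) + 64)*125 = ((2 + 0**2 - 2*0) + 64)*125 = ((2 + 0 + 0) + 64)*125 = (2 + 64)*125 = 66*125 = 8250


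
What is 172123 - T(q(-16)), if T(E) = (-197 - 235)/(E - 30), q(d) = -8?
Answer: 3270121/19 ≈ 1.7211e+5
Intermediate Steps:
T(E) = -432/(-30 + E)
172123 - T(q(-16)) = 172123 - (-432)/(-30 - 8) = 172123 - (-432)/(-38) = 172123 - (-432)*(-1)/38 = 172123 - 1*216/19 = 172123 - 216/19 = 3270121/19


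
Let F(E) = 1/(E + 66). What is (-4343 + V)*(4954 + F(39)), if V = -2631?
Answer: -3627672554/105 ≈ -3.4549e+7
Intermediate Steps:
F(E) = 1/(66 + E)
(-4343 + V)*(4954 + F(39)) = (-4343 - 2631)*(4954 + 1/(66 + 39)) = -6974*(4954 + 1/105) = -6974*520171/105 = -3627672554/105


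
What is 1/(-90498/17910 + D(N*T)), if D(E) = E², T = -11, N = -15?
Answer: 2985/81251542 ≈ 3.6738e-5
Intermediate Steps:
1/(-90498/17910 + D(N*T)) = 1/(-90498/17910 + (-15*(-11))²) = 1/(-90498*1/17910 + 165²) = 1/(-15083/2985 + 27225) = 1/(81251542/2985) = 2985/81251542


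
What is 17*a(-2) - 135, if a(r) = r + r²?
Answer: -101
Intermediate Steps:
17*a(-2) - 135 = 17*(-2*(1 - 2)) - 135 = 17*(-2*(-1)) - 135 = 17*2 - 135 = 34 - 135 = -101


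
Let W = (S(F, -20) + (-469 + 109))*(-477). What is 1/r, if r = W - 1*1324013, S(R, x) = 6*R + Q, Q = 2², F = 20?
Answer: -1/1211441 ≈ -8.2546e-7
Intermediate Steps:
Q = 4
S(R, x) = 4 + 6*R (S(R, x) = 6*R + 4 = 4 + 6*R)
W = 112572 (W = ((4 + 6*20) + (-469 + 109))*(-477) = ((4 + 120) - 360)*(-477) = (124 - 360)*(-477) = -236*(-477) = 112572)
r = -1211441 (r = 112572 - 1*1324013 = 112572 - 1324013 = -1211441)
1/r = 1/(-1211441) = -1/1211441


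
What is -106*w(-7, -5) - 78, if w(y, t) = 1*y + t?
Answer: 1194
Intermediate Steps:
w(y, t) = t + y (w(y, t) = y + t = t + y)
-106*w(-7, -5) - 78 = -106*(-5 - 7) - 78 = -106*(-12) - 78 = 1272 - 78 = 1194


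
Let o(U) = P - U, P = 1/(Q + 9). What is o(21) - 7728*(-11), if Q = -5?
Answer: 339949/4 ≈ 84987.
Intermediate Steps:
P = ¼ (P = 1/(-5 + 9) = 1/4 = ¼ ≈ 0.25000)
o(U) = ¼ - U
o(21) - 7728*(-11) = (¼ - 1*21) - 7728*(-11) = (¼ - 21) - 966*(-88) = -83/4 + 85008 = 339949/4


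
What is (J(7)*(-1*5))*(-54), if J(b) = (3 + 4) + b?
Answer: 3780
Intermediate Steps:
J(b) = 7 + b
(J(7)*(-1*5))*(-54) = ((7 + 7)*(-1*5))*(-54) = (14*(-5))*(-54) = -70*(-54) = 3780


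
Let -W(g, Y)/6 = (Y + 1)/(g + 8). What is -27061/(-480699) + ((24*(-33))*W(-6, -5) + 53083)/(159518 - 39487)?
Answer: 24196540612/57698781669 ≈ 0.41936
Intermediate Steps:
W(g, Y) = -6*(1 + Y)/(8 + g) (W(g, Y) = -6*(Y + 1)/(g + 8) = -6*(1 + Y)/(8 + g))
-27061/(-480699) + ((24*(-33))*W(-6, -5) + 53083)/(159518 - 39487) = -27061/(-480699) + ((24*(-33))*(6*(-1 - 1*(-5))/(8 - 6)) + 53083)/(159518 - 39487) = -27061*(-1/480699) + (-4752*(-1 + 5)/2 + 53083)/120031 = 27061/480699 + (-4752*4/2 + 53083)*(1/120031) = 27061/480699 + (-792*12 + 53083)*(1/120031) = 27061/480699 + (-9504 + 53083)*(1/120031) = 27061/480699 + 43579*(1/120031) = 27061/480699 + 43579/120031 = 24196540612/57698781669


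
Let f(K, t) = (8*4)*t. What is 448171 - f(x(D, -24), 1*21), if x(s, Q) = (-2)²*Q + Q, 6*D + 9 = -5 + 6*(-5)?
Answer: 447499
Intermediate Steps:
D = -22/3 (D = -3/2 + (-5 + 6*(-5))/6 = -3/2 + (-5 - 30)/6 = -3/2 + (⅙)*(-35) = -3/2 - 35/6 = -22/3 ≈ -7.3333)
x(s, Q) = 5*Q (x(s, Q) = 4*Q + Q = 5*Q)
f(K, t) = 32*t
448171 - f(x(D, -24), 1*21) = 448171 - 32*1*21 = 448171 - 32*21 = 448171 - 1*672 = 448171 - 672 = 447499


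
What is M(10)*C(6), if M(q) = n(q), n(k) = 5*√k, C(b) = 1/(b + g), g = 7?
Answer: 5*√10/13 ≈ 1.2163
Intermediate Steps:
C(b) = 1/(7 + b) (C(b) = 1/(b + 7) = 1/(7 + b))
M(q) = 5*√q
M(10)*C(6) = (5*√10)/(7 + 6) = (5*√10)/13 = (5*√10)*(1/13) = 5*√10/13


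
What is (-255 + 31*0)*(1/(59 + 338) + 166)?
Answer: -16805265/397 ≈ -42331.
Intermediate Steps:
(-255 + 31*0)*(1/(59 + 338) + 166) = (-255 + 0)*(1/397 + 166) = -255*(1/397 + 166) = -255*65903/397 = -16805265/397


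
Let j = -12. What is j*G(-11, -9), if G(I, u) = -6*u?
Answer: -648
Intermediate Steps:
j*G(-11, -9) = -(-72)*(-9) = -12*54 = -648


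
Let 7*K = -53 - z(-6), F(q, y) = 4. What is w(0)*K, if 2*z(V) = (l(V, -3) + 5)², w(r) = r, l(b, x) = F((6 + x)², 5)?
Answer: 0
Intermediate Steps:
l(b, x) = 4
z(V) = 81/2 (z(V) = (4 + 5)²/2 = (½)*9² = (½)*81 = 81/2)
K = -187/14 (K = (-53 - 1*81/2)/7 = (-53 - 81/2)/7 = (⅐)*(-187/2) = -187/14 ≈ -13.357)
w(0)*K = 0*(-187/14) = 0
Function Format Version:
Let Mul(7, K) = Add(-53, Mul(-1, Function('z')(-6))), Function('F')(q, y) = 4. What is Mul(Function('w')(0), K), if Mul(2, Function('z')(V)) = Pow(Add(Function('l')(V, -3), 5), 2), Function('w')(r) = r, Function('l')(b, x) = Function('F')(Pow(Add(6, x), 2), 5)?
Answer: 0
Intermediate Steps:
Function('l')(b, x) = 4
Function('z')(V) = Rational(81, 2) (Function('z')(V) = Mul(Rational(1, 2), Pow(Add(4, 5), 2)) = Mul(Rational(1, 2), Pow(9, 2)) = Mul(Rational(1, 2), 81) = Rational(81, 2))
K = Rational(-187, 14) (K = Mul(Rational(1, 7), Add(-53, Mul(-1, Rational(81, 2)))) = Mul(Rational(1, 7), Add(-53, Rational(-81, 2))) = Mul(Rational(1, 7), Rational(-187, 2)) = Rational(-187, 14) ≈ -13.357)
Mul(Function('w')(0), K) = Mul(0, Rational(-187, 14)) = 0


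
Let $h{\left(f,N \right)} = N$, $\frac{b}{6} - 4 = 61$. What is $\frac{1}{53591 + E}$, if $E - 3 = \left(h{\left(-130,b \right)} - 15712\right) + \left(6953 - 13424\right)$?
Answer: $\frac{1}{31801} \approx 3.1446 \cdot 10^{-5}$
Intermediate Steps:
$b = 390$ ($b = 24 + 6 \cdot 61 = 24 + 366 = 390$)
$E = -21790$ ($E = 3 + \left(\left(390 - 15712\right) + \left(6953 - 13424\right)\right) = 3 + \left(-15322 + \left(6953 - 13424\right)\right) = 3 - 21793 = -21790$)
$\frac{1}{53591 + E} = \frac{1}{53591 - 21790} = \frac{1}{31801}$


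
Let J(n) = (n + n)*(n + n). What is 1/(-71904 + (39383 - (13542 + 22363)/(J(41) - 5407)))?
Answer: -1317/42866062 ≈ -3.0724e-5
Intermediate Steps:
J(n) = 4*n² (J(n) = (2*n)*(2*n) = 4*n²)
1/(-71904 + (39383 - (13542 + 22363)/(J(41) - 5407))) = 1/(-71904 + (39383 - (13542 + 22363)/(4*41² - 5407))) = 1/(-71904 + (39383 - 35905/(4*1681 - 5407))) = 1/(-71904 + (39383 - 35905/(6724 - 5407))) = 1/(-71904 + (39383 - 35905/1317)) = 1/(-71904 + 51831506/1317) = 1/(-42866062/1317) = -1317/42866062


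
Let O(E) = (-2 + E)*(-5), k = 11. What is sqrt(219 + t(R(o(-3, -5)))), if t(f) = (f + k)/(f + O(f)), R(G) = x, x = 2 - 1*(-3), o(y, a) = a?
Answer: sqrt(5435)/5 ≈ 14.744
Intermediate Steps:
O(E) = 10 - 5*E
x = 5 (x = 2 + 3 = 5)
R(G) = 5
t(f) = (11 + f)/(10 - 4*f) (t(f) = (f + 11)/(f + (10 - 5*f)) = (11 + f)/(10 - 4*f))
sqrt(219 + t(R(o(-3, -5)))) = sqrt(219 + (-11 - 1*5)/(2*(-5 + 2*5))) = sqrt(219 + (-11 - 5)/(2*(-5 + 10))) = sqrt(219 + (1/2)*(-16)/5) = sqrt(219 + (1/2)*(1/5)*(-16)) = sqrt(219 - 8/5) = sqrt(1087/5) = sqrt(5435)/5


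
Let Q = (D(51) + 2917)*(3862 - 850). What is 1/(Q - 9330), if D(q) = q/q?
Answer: 1/8779686 ≈ 1.1390e-7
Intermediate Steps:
D(q) = 1
Q = 8789016 (Q = (1 + 2917)*(3862 - 850) = 2918*3012 = 8789016)
1/(Q - 9330) = 1/(8789016 - 9330) = 1/8779686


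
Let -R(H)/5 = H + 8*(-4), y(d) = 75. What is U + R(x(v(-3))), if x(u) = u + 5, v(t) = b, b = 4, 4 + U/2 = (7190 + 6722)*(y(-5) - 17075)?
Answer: -473007893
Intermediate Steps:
U = -473008008 (U = -8 + 2*((7190 + 6722)*(75 - 17075)) = -8 + 2*(13912*(-17000)) = -8 + 2*(-236504000) = -8 - 473008000 = -473008008)
v(t) = 4
x(u) = 5 + u
R(H) = 160 - 5*H (R(H) = -5*(H + 8*(-4)) = -5*(H - 32) = -5*(-32 + H) = 160 - 5*H)
U + R(x(v(-3))) = -473008008 + (160 - 5*(5 + 4)) = -473008008 + (160 - 5*9) = -473008008 + (160 - 45) = -473008008 + 115 = -473007893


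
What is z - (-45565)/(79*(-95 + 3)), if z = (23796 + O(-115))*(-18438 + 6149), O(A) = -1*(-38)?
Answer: -2128768362533/7268 ≈ -2.9290e+8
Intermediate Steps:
O(A) = 38
z = -292896026 (z = (23796 + 38)*(-18438 + 6149) = 23834*(-12289) = -292896026)
z - (-45565)/(79*(-95 + 3)) = -292896026 - (-45565)/(79*(-95 + 3)) = -292896026 - (-45565)/(79*(-92)) = -292896026 - (-45565)/(-7268) = -292896026 - (-45565)*(-1)/7268 = -292896026 - 1*45565/7268 = -292896026 - 45565/7268 = -2128768362533/7268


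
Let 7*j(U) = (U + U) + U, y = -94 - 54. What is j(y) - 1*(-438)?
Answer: 2622/7 ≈ 374.57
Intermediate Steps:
y = -148
j(U) = 3*U/7 (j(U) = ((U + U) + U)/7 = (2*U + U)/7 = (3*U)/7 = 3*U/7)
j(y) - 1*(-438) = (3/7)*(-148) - 1*(-438) = -444/7 + 438 = 2622/7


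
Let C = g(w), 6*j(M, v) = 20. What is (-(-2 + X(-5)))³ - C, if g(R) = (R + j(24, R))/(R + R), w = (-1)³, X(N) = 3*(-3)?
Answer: 7993/6 ≈ 1332.2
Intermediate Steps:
j(M, v) = 10/3 (j(M, v) = (⅙)*20 = 10/3)
X(N) = -9
w = -1
g(R) = (10/3 + R)/(2*R) (g(R) = (R + 10/3)/(R + R) = (10/3 + R)/((2*R)) = (10/3 + R)*(1/(2*R)) = (10/3 + R)/(2*R))
C = -7/6 (C = (⅙)*(10 + 3*(-1))/(-1) = (⅙)*(-1)*(10 - 3) = (⅙)*(-1)*7 = -7/6 ≈ -1.1667)
(-(-2 + X(-5)))³ - C = (-(-2 - 9))³ - 1*(-7/6) = (-1*(-11))³ + 7/6 = 11³ + 7/6 = 1331 + 7/6 = 7993/6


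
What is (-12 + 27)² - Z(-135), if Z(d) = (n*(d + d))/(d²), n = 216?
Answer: 1141/5 ≈ 228.20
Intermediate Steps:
Z(d) = 432/d (Z(d) = (216*(d + d))/(d²) = (216*(2*d))/d² = (432*d)/d² = 432/d)
(-12 + 27)² - Z(-135) = (-12 + 27)² - 432/(-135) = 15² - 432*(-1)/135 = 225 - 1*(-16/5) = 225 + 16/5 = 1141/5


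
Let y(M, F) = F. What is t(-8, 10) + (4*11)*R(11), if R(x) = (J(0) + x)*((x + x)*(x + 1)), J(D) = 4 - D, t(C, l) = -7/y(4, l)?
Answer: 1742393/10 ≈ 1.7424e+5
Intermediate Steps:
t(C, l) = -7/l
R(x) = 2*x*(1 + x)*(4 + x) (R(x) = ((4 - 1*0) + x)*((x + x)*(x + 1)) = ((4 + 0) + x)*((2*x)*(1 + x)) = (4 + x)*(2*x*(1 + x)) = 2*x*(1 + x)*(4 + x))
t(-8, 10) + (4*11)*R(11) = -7/10 + (4*11)*(2*11*(4 + 11² + 5*11)) = -7*⅒ + 44*(2*11*(4 + 121 + 55)) = -7/10 + 44*(2*11*180) = -7/10 + 44*3960 = -7/10 + 174240 = 1742393/10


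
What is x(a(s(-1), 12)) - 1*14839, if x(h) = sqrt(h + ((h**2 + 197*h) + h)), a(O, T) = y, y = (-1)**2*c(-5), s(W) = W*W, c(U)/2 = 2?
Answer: -14839 + 2*sqrt(203) ≈ -14811.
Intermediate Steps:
c(U) = 4 (c(U) = 2*2 = 4)
s(W) = W**2
y = 4 (y = (-1)**2*4 = 1*4 = 4)
a(O, T) = 4
x(h) = sqrt(h**2 + 199*h) (x(h) = sqrt(h + (h**2 + 198*h)) = sqrt(h**2 + 199*h))
x(a(s(-1), 12)) - 1*14839 = sqrt(4*(199 + 4)) - 1*14839 = sqrt(4*203) - 14839 = sqrt(812) - 14839 = 2*sqrt(203) - 14839 = -14839 + 2*sqrt(203)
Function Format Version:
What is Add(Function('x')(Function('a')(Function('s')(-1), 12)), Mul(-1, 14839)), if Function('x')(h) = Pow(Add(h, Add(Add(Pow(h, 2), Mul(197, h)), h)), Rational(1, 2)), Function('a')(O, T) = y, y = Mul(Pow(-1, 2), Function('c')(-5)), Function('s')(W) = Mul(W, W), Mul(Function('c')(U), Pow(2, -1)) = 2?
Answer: Add(-14839, Mul(2, Pow(203, Rational(1, 2)))) ≈ -14811.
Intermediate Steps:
Function('c')(U) = 4 (Function('c')(U) = Mul(2, 2) = 4)
Function('s')(W) = Pow(W, 2)
y = 4 (y = Mul(Pow(-1, 2), 4) = Mul(1, 4) = 4)
Function('a')(O, T) = 4
Function('x')(h) = Pow(Add(Pow(h, 2), Mul(199, h)), Rational(1, 2)) (Function('x')(h) = Pow(Add(h, Add(Pow(h, 2), Mul(198, h))), Rational(1, 2)) = Pow(Add(Pow(h, 2), Mul(199, h)), Rational(1, 2)))
Add(Function('x')(Function('a')(Function('s')(-1), 12)), Mul(-1, 14839)) = Add(Pow(Mul(4, Add(199, 4)), Rational(1, 2)), Mul(-1, 14839)) = Add(Pow(Mul(4, 203), Rational(1, 2)), -14839) = Add(Pow(812, Rational(1, 2)), -14839) = Add(Mul(2, Pow(203, Rational(1, 2))), -14839) = Add(-14839, Mul(2, Pow(203, Rational(1, 2))))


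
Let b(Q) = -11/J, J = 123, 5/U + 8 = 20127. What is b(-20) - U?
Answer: -221924/2474637 ≈ -0.089679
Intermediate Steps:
U = 5/20119 (U = 5/(-8 + 20127) = 5/20119 ≈ 0.00024852)
b(Q) = -11/123
b(-20) - U = -11/123 - 1*5/20119 = -11/123 - 5/20119 = -221924/2474637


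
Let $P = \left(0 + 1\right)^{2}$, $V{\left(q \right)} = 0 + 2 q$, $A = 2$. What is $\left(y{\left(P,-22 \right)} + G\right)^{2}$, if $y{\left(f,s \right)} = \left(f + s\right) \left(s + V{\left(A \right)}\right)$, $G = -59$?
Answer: $101761$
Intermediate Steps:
$V{\left(q \right)} = 2 q$
$P = 1$ ($P = 1^{2} = 1$)
$y{\left(f,s \right)} = \left(4 + s\right) \left(f + s\right)$ ($y{\left(f,s \right)} = \left(f + s\right) \left(s + 2 \cdot 2\right) = \left(f + s\right) \left(s + 4\right) = \left(f + s\right) \left(4 + s\right) = \left(4 + s\right) \left(f + s\right)$)
$\left(y{\left(P,-22 \right)} + G\right)^{2} = \left(\left(\left(-22\right)^{2} + 4 \cdot 1 + 4 \left(-22\right) + 1 \left(-22\right)\right) - 59\right)^{2} = \left(\left(484 + 4 - 88 - 22\right) - 59\right)^{2} = \left(378 - 59\right)^{2} = 319^{2} = 101761$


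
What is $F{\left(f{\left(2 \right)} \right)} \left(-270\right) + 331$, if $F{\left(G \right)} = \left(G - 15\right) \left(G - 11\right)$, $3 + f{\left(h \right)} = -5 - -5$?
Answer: $-67709$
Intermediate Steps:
$f{\left(h \right)} = -3$ ($f{\left(h \right)} = -3 - 0 = -3 + \left(-5 + 5\right) = -3 + 0 = -3$)
$F{\left(G \right)} = \left(-15 + G\right) \left(-11 + G\right)$
$F{\left(f{\left(2 \right)} \right)} \left(-270\right) + 331 = \left(165 + \left(-3\right)^{2} - -78\right) \left(-270\right) + 331 = \left(165 + 9 + 78\right) \left(-270\right) + 331 = 252 \left(-270\right) + 331 = -68040 + 331 = -67709$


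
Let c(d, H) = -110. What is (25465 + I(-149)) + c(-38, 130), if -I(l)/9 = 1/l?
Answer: 3777904/149 ≈ 25355.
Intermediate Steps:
I(l) = -9/l
(25465 + I(-149)) + c(-38, 130) = (25465 - 9/(-149)) - 110 = (25465 - 9*(-1/149)) - 110 = (25465 + 9/149) - 110 = 3794294/149 - 110 = 3777904/149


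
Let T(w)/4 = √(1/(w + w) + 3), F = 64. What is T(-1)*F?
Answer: 128*√10 ≈ 404.77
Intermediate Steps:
T(w) = 4*√(3 + 1/(2*w)) (T(w) = 4*√(1/(w + w) + 3) = 4*√(1/(2*w) + 3) = 4*√(3 + 1/(2*w)))
T(-1)*F = (2*√(12 + 2/(-1)))*64 = (2*√(12 + 2*(-1)))*64 = (2*√(12 - 2))*64 = (2*√10)*64 = 128*√10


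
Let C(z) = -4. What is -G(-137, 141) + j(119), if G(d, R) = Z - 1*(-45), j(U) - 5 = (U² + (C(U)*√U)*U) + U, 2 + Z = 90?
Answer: 14152 - 476*√119 ≈ 8959.5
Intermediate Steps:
Z = 88 (Z = -2 + 90 = 88)
j(U) = 5 + U + U² - 4*U^(3/2) (j(U) = 5 + ((U² + (-4*√U)*U) + U) = 5 + ((U² - 4*U^(3/2)) + U) = 5 + (U + U² - 4*U^(3/2)) = 5 + U + U² - 4*U^(3/2))
G(d, R) = 133 (G(d, R) = 88 - 1*(-45) = 88 + 45 = 133)
-G(-137, 141) + j(119) = -1*133 + (5 + 119 + 119² - 476*√119) = -133 + (5 + 119 + 14161 - 476*√119) = -133 + (14285 - 476*√119) = 14152 - 476*√119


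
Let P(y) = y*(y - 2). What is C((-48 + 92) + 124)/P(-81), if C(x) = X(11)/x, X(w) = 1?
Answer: 1/1129464 ≈ 8.8538e-7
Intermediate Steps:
C(x) = 1/x
P(y) = y*(-2 + y)
C((-48 + 92) + 124)/P(-81) = 1/(((-48 + 92) + 124)*((-81*(-2 - 81)))) = 1/((44 + 124)*((-81*(-83)))) = 1/(168*6723) = (1/168)*(1/6723) = 1/1129464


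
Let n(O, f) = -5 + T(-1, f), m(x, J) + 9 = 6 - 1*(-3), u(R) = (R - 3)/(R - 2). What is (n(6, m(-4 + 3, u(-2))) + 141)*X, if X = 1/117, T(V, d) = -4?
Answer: 44/39 ≈ 1.1282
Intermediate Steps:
X = 1/117 ≈ 0.0085470
u(R) = (-3 + R)/(-2 + R)
m(x, J) = 0 (m(x, J) = -9 + (6 - 1*(-3)) = -9 + (6 + 3) = -9 + 9 = 0)
n(O, f) = -9 (n(O, f) = -5 - 4 = -9)
(n(6, m(-4 + 3, u(-2))) + 141)*X = (-9 + 141)*(1/117) = 132*(1/117) = 44/39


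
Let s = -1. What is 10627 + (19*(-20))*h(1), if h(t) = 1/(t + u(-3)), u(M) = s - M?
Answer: 31501/3 ≈ 10500.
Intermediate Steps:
u(M) = -1 - M
h(t) = 1/(2 + t) (h(t) = 1/(t + (-1 - 1*(-3))) = 1/(t + (-1 + 3)) = 1/(t + 2) = 1/(2 + t))
10627 + (19*(-20))*h(1) = 10627 + (19*(-20))/(2 + 1) = 10627 - 380/3 = 31501/3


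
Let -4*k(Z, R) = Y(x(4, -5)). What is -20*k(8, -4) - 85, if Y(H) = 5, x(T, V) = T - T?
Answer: -60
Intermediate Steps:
x(T, V) = 0
k(Z, R) = -5/4 (k(Z, R) = -¼*5 = -5/4)
-20*k(8, -4) - 85 = -20*(-5/4) - 85 = 25 - 85 = -60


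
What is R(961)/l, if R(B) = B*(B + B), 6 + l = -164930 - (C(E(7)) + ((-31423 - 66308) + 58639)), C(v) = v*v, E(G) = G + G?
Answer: -923521/63020 ≈ -14.654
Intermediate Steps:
E(G) = 2*G
C(v) = v**2
l = -126040 (l = -6 + (-164930 - ((2*7)**2 + ((-31423 - 66308) + 58639))) = -6 + (-164930 - (14**2 + (-97731 + 58639))) = -6 + (-164930 - (196 - 39092)) = -6 + (-164930 - 1*(-38896)) = -6 + (-164930 + 38896) = -6 - 126034 = -126040)
R(B) = 2*B**2 (R(B) = B*(2*B) = 2*B**2)
R(961)/l = (2*961**2)/(-126040) = (2*923521)*(-1/126040) = 1847042*(-1/126040) = -923521/63020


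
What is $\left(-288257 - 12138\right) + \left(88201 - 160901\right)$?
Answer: $-373095$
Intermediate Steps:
$\left(-288257 - 12138\right) + \left(88201 - 160901\right) = -300395 - 72700 = -373095$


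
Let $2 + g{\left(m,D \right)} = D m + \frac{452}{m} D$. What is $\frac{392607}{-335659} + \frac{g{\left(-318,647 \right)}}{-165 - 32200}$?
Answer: $\frac{9009437068241}{1727312962065} \approx 5.2159$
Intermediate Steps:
$g{\left(m,D \right)} = -2 + D m + \frac{452 D}{m}$ ($g{\left(m,D \right)} = -2 + \left(D m + \frac{452}{m} D\right) = -2 + \left(D m + \frac{452 D}{m}\right) = -2 + D m + \frac{452 D}{m}$)
$\frac{392607}{-335659} + \frac{g{\left(-318,647 \right)}}{-165 - 32200} = \frac{392607}{-335659} + \frac{-2 + 647 \left(-318\right) + 452 \cdot 647 \frac{1}{-318}}{-165 - 32200} = 392607 \left(- \frac{1}{335659}\right) + \frac{-2 - 205746 + 452 \cdot 647 \left(- \frac{1}{318}\right)}{-165 - 32200} = - \frac{392607}{335659} + \frac{-2 - 205746 - \frac{146222}{159}}{-32365} = - \frac{392607}{335659} - - \frac{32860154}{5146035} = - \frac{392607}{335659} + \frac{32860154}{5146035} = \frac{9009437068241}{1727312962065}$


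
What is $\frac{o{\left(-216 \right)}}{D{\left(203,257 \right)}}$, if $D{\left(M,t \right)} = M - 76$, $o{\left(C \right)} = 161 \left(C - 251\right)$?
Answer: $- \frac{75187}{127} \approx -592.02$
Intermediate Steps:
$o{\left(C \right)} = -40411 + 161 C$ ($o{\left(C \right)} = 161 \left(-251 + C\right) = -40411 + 161 C$)
$D{\left(M,t \right)} = -76 + M$
$\frac{o{\left(-216 \right)}}{D{\left(203,257 \right)}} = \frac{-40411 + 161 \left(-216\right)}{-76 + 203} = \frac{-40411 - 34776}{127} = \left(-75187\right) \frac{1}{127} = - \frac{75187}{127}$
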